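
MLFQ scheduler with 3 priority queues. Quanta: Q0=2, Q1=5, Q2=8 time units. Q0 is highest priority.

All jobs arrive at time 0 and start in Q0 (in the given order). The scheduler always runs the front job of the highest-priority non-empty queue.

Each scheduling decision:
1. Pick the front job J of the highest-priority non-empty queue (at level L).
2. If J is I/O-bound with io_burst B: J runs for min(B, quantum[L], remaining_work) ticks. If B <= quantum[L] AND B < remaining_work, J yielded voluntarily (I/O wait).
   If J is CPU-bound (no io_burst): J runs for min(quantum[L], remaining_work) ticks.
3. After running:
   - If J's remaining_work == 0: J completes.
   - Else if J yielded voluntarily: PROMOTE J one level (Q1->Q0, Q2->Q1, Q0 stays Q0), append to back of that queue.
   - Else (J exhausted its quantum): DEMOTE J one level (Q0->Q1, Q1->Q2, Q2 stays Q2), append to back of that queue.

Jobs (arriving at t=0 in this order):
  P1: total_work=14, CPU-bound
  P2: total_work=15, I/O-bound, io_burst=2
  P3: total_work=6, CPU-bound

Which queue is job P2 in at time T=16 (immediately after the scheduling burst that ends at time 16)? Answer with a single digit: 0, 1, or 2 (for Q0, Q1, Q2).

Answer: 0

Derivation:
t=0-2: P1@Q0 runs 2, rem=12, quantum used, demote→Q1. Q0=[P2,P3] Q1=[P1] Q2=[]
t=2-4: P2@Q0 runs 2, rem=13, I/O yield, promote→Q0. Q0=[P3,P2] Q1=[P1] Q2=[]
t=4-6: P3@Q0 runs 2, rem=4, quantum used, demote→Q1. Q0=[P2] Q1=[P1,P3] Q2=[]
t=6-8: P2@Q0 runs 2, rem=11, I/O yield, promote→Q0. Q0=[P2] Q1=[P1,P3] Q2=[]
t=8-10: P2@Q0 runs 2, rem=9, I/O yield, promote→Q0. Q0=[P2] Q1=[P1,P3] Q2=[]
t=10-12: P2@Q0 runs 2, rem=7, I/O yield, promote→Q0. Q0=[P2] Q1=[P1,P3] Q2=[]
t=12-14: P2@Q0 runs 2, rem=5, I/O yield, promote→Q0. Q0=[P2] Q1=[P1,P3] Q2=[]
t=14-16: P2@Q0 runs 2, rem=3, I/O yield, promote→Q0. Q0=[P2] Q1=[P1,P3] Q2=[]
t=16-18: P2@Q0 runs 2, rem=1, I/O yield, promote→Q0. Q0=[P2] Q1=[P1,P3] Q2=[]
t=18-19: P2@Q0 runs 1, rem=0, completes. Q0=[] Q1=[P1,P3] Q2=[]
t=19-24: P1@Q1 runs 5, rem=7, quantum used, demote→Q2. Q0=[] Q1=[P3] Q2=[P1]
t=24-28: P3@Q1 runs 4, rem=0, completes. Q0=[] Q1=[] Q2=[P1]
t=28-35: P1@Q2 runs 7, rem=0, completes. Q0=[] Q1=[] Q2=[]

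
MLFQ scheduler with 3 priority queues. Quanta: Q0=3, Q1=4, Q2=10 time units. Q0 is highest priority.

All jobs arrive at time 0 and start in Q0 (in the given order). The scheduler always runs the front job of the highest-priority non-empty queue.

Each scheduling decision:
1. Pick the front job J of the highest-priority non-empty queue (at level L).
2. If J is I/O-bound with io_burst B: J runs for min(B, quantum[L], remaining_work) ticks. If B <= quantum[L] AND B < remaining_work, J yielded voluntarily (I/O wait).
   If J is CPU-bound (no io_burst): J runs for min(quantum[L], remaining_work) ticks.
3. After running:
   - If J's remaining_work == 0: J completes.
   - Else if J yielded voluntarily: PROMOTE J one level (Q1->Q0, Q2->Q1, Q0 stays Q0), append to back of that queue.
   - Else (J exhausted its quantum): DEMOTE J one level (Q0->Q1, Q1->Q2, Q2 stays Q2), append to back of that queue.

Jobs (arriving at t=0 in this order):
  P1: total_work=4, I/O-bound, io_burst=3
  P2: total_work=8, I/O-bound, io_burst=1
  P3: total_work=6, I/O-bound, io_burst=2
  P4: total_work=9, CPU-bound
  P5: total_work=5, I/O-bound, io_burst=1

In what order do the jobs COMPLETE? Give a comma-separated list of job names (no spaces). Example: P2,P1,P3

Answer: P1,P3,P5,P2,P4

Derivation:
t=0-3: P1@Q0 runs 3, rem=1, I/O yield, promote→Q0. Q0=[P2,P3,P4,P5,P1] Q1=[] Q2=[]
t=3-4: P2@Q0 runs 1, rem=7, I/O yield, promote→Q0. Q0=[P3,P4,P5,P1,P2] Q1=[] Q2=[]
t=4-6: P3@Q0 runs 2, rem=4, I/O yield, promote→Q0. Q0=[P4,P5,P1,P2,P3] Q1=[] Q2=[]
t=6-9: P4@Q0 runs 3, rem=6, quantum used, demote→Q1. Q0=[P5,P1,P2,P3] Q1=[P4] Q2=[]
t=9-10: P5@Q0 runs 1, rem=4, I/O yield, promote→Q0. Q0=[P1,P2,P3,P5] Q1=[P4] Q2=[]
t=10-11: P1@Q0 runs 1, rem=0, completes. Q0=[P2,P3,P5] Q1=[P4] Q2=[]
t=11-12: P2@Q0 runs 1, rem=6, I/O yield, promote→Q0. Q0=[P3,P5,P2] Q1=[P4] Q2=[]
t=12-14: P3@Q0 runs 2, rem=2, I/O yield, promote→Q0. Q0=[P5,P2,P3] Q1=[P4] Q2=[]
t=14-15: P5@Q0 runs 1, rem=3, I/O yield, promote→Q0. Q0=[P2,P3,P5] Q1=[P4] Q2=[]
t=15-16: P2@Q0 runs 1, rem=5, I/O yield, promote→Q0. Q0=[P3,P5,P2] Q1=[P4] Q2=[]
t=16-18: P3@Q0 runs 2, rem=0, completes. Q0=[P5,P2] Q1=[P4] Q2=[]
t=18-19: P5@Q0 runs 1, rem=2, I/O yield, promote→Q0. Q0=[P2,P5] Q1=[P4] Q2=[]
t=19-20: P2@Q0 runs 1, rem=4, I/O yield, promote→Q0. Q0=[P5,P2] Q1=[P4] Q2=[]
t=20-21: P5@Q0 runs 1, rem=1, I/O yield, promote→Q0. Q0=[P2,P5] Q1=[P4] Q2=[]
t=21-22: P2@Q0 runs 1, rem=3, I/O yield, promote→Q0. Q0=[P5,P2] Q1=[P4] Q2=[]
t=22-23: P5@Q0 runs 1, rem=0, completes. Q0=[P2] Q1=[P4] Q2=[]
t=23-24: P2@Q0 runs 1, rem=2, I/O yield, promote→Q0. Q0=[P2] Q1=[P4] Q2=[]
t=24-25: P2@Q0 runs 1, rem=1, I/O yield, promote→Q0. Q0=[P2] Q1=[P4] Q2=[]
t=25-26: P2@Q0 runs 1, rem=0, completes. Q0=[] Q1=[P4] Q2=[]
t=26-30: P4@Q1 runs 4, rem=2, quantum used, demote→Q2. Q0=[] Q1=[] Q2=[P4]
t=30-32: P4@Q2 runs 2, rem=0, completes. Q0=[] Q1=[] Q2=[]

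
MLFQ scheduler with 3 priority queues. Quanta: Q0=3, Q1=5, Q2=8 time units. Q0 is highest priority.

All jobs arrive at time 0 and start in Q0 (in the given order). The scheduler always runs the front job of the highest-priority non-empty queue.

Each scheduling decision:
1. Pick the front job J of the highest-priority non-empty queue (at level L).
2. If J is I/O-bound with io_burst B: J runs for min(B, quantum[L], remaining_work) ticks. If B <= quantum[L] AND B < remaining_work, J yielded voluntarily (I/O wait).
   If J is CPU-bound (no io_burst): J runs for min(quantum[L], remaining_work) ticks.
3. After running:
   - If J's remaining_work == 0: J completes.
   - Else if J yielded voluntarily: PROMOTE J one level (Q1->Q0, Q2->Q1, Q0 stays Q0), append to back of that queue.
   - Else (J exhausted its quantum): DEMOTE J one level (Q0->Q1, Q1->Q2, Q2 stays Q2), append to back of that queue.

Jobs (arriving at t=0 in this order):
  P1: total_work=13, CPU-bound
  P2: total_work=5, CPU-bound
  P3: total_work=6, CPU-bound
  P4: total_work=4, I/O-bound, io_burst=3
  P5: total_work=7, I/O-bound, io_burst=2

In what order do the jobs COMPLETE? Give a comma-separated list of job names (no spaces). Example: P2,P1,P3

Answer: P4,P5,P2,P3,P1

Derivation:
t=0-3: P1@Q0 runs 3, rem=10, quantum used, demote→Q1. Q0=[P2,P3,P4,P5] Q1=[P1] Q2=[]
t=3-6: P2@Q0 runs 3, rem=2, quantum used, demote→Q1. Q0=[P3,P4,P5] Q1=[P1,P2] Q2=[]
t=6-9: P3@Q0 runs 3, rem=3, quantum used, demote→Q1. Q0=[P4,P5] Q1=[P1,P2,P3] Q2=[]
t=9-12: P4@Q0 runs 3, rem=1, I/O yield, promote→Q0. Q0=[P5,P4] Q1=[P1,P2,P3] Q2=[]
t=12-14: P5@Q0 runs 2, rem=5, I/O yield, promote→Q0. Q0=[P4,P5] Q1=[P1,P2,P3] Q2=[]
t=14-15: P4@Q0 runs 1, rem=0, completes. Q0=[P5] Q1=[P1,P2,P3] Q2=[]
t=15-17: P5@Q0 runs 2, rem=3, I/O yield, promote→Q0. Q0=[P5] Q1=[P1,P2,P3] Q2=[]
t=17-19: P5@Q0 runs 2, rem=1, I/O yield, promote→Q0. Q0=[P5] Q1=[P1,P2,P3] Q2=[]
t=19-20: P5@Q0 runs 1, rem=0, completes. Q0=[] Q1=[P1,P2,P3] Q2=[]
t=20-25: P1@Q1 runs 5, rem=5, quantum used, demote→Q2. Q0=[] Q1=[P2,P3] Q2=[P1]
t=25-27: P2@Q1 runs 2, rem=0, completes. Q0=[] Q1=[P3] Q2=[P1]
t=27-30: P3@Q1 runs 3, rem=0, completes. Q0=[] Q1=[] Q2=[P1]
t=30-35: P1@Q2 runs 5, rem=0, completes. Q0=[] Q1=[] Q2=[]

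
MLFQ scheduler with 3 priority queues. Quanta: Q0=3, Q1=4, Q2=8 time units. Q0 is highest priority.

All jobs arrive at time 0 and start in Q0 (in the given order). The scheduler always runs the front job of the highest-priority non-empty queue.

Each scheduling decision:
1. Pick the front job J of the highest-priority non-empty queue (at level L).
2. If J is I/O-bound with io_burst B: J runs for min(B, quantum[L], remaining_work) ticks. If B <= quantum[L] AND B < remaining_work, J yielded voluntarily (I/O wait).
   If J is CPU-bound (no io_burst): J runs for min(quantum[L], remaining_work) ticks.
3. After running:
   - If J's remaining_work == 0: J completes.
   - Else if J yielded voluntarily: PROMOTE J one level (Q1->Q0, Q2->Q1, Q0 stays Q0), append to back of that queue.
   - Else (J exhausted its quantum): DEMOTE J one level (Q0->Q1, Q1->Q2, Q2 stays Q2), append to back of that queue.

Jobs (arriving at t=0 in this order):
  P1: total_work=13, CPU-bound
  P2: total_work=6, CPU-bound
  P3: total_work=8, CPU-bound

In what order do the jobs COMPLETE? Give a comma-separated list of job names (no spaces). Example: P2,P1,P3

t=0-3: P1@Q0 runs 3, rem=10, quantum used, demote→Q1. Q0=[P2,P3] Q1=[P1] Q2=[]
t=3-6: P2@Q0 runs 3, rem=3, quantum used, demote→Q1. Q0=[P3] Q1=[P1,P2] Q2=[]
t=6-9: P3@Q0 runs 3, rem=5, quantum used, demote→Q1. Q0=[] Q1=[P1,P2,P3] Q2=[]
t=9-13: P1@Q1 runs 4, rem=6, quantum used, demote→Q2. Q0=[] Q1=[P2,P3] Q2=[P1]
t=13-16: P2@Q1 runs 3, rem=0, completes. Q0=[] Q1=[P3] Q2=[P1]
t=16-20: P3@Q1 runs 4, rem=1, quantum used, demote→Q2. Q0=[] Q1=[] Q2=[P1,P3]
t=20-26: P1@Q2 runs 6, rem=0, completes. Q0=[] Q1=[] Q2=[P3]
t=26-27: P3@Q2 runs 1, rem=0, completes. Q0=[] Q1=[] Q2=[]

Answer: P2,P1,P3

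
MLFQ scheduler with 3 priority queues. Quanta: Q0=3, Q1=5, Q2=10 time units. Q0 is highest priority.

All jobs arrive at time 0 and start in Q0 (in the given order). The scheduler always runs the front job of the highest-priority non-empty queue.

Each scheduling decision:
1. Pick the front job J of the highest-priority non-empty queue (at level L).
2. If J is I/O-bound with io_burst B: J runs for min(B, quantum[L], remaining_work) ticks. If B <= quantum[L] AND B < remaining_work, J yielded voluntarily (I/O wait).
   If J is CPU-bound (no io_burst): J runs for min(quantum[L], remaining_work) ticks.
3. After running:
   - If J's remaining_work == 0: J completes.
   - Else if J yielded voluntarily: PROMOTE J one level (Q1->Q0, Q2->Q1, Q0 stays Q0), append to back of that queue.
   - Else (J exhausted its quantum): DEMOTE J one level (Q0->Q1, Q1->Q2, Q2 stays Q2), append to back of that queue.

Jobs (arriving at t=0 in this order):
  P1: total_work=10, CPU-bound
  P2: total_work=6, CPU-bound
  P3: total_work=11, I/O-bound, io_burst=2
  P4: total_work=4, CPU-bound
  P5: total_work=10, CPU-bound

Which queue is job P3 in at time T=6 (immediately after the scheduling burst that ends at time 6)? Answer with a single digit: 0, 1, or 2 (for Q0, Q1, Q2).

t=0-3: P1@Q0 runs 3, rem=7, quantum used, demote→Q1. Q0=[P2,P3,P4,P5] Q1=[P1] Q2=[]
t=3-6: P2@Q0 runs 3, rem=3, quantum used, demote→Q1. Q0=[P3,P4,P5] Q1=[P1,P2] Q2=[]
t=6-8: P3@Q0 runs 2, rem=9, I/O yield, promote→Q0. Q0=[P4,P5,P3] Q1=[P1,P2] Q2=[]
t=8-11: P4@Q0 runs 3, rem=1, quantum used, demote→Q1. Q0=[P5,P3] Q1=[P1,P2,P4] Q2=[]
t=11-14: P5@Q0 runs 3, rem=7, quantum used, demote→Q1. Q0=[P3] Q1=[P1,P2,P4,P5] Q2=[]
t=14-16: P3@Q0 runs 2, rem=7, I/O yield, promote→Q0. Q0=[P3] Q1=[P1,P2,P4,P5] Q2=[]
t=16-18: P3@Q0 runs 2, rem=5, I/O yield, promote→Q0. Q0=[P3] Q1=[P1,P2,P4,P5] Q2=[]
t=18-20: P3@Q0 runs 2, rem=3, I/O yield, promote→Q0. Q0=[P3] Q1=[P1,P2,P4,P5] Q2=[]
t=20-22: P3@Q0 runs 2, rem=1, I/O yield, promote→Q0. Q0=[P3] Q1=[P1,P2,P4,P5] Q2=[]
t=22-23: P3@Q0 runs 1, rem=0, completes. Q0=[] Q1=[P1,P2,P4,P5] Q2=[]
t=23-28: P1@Q1 runs 5, rem=2, quantum used, demote→Q2. Q0=[] Q1=[P2,P4,P5] Q2=[P1]
t=28-31: P2@Q1 runs 3, rem=0, completes. Q0=[] Q1=[P4,P5] Q2=[P1]
t=31-32: P4@Q1 runs 1, rem=0, completes. Q0=[] Q1=[P5] Q2=[P1]
t=32-37: P5@Q1 runs 5, rem=2, quantum used, demote→Q2. Q0=[] Q1=[] Q2=[P1,P5]
t=37-39: P1@Q2 runs 2, rem=0, completes. Q0=[] Q1=[] Q2=[P5]
t=39-41: P5@Q2 runs 2, rem=0, completes. Q0=[] Q1=[] Q2=[]

Answer: 0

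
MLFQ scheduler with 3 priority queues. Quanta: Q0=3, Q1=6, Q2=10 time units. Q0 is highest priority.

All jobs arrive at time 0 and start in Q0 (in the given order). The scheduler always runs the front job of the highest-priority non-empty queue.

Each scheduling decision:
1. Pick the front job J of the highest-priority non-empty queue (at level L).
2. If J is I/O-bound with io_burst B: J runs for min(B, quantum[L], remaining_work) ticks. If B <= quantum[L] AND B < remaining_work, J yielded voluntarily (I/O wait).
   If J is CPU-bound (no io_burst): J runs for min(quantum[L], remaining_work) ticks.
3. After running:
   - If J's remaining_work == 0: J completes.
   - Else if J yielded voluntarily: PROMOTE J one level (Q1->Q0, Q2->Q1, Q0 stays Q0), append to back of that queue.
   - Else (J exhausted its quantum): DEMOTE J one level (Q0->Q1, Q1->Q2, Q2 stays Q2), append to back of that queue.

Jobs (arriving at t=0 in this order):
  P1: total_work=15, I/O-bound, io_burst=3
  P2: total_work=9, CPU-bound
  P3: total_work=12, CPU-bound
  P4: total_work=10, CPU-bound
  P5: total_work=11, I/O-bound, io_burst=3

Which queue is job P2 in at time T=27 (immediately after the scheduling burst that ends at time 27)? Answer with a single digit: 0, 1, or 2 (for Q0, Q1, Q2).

t=0-3: P1@Q0 runs 3, rem=12, I/O yield, promote→Q0. Q0=[P2,P3,P4,P5,P1] Q1=[] Q2=[]
t=3-6: P2@Q0 runs 3, rem=6, quantum used, demote→Q1. Q0=[P3,P4,P5,P1] Q1=[P2] Q2=[]
t=6-9: P3@Q0 runs 3, rem=9, quantum used, demote→Q1. Q0=[P4,P5,P1] Q1=[P2,P3] Q2=[]
t=9-12: P4@Q0 runs 3, rem=7, quantum used, demote→Q1. Q0=[P5,P1] Q1=[P2,P3,P4] Q2=[]
t=12-15: P5@Q0 runs 3, rem=8, I/O yield, promote→Q0. Q0=[P1,P5] Q1=[P2,P3,P4] Q2=[]
t=15-18: P1@Q0 runs 3, rem=9, I/O yield, promote→Q0. Q0=[P5,P1] Q1=[P2,P3,P4] Q2=[]
t=18-21: P5@Q0 runs 3, rem=5, I/O yield, promote→Q0. Q0=[P1,P5] Q1=[P2,P3,P4] Q2=[]
t=21-24: P1@Q0 runs 3, rem=6, I/O yield, promote→Q0. Q0=[P5,P1] Q1=[P2,P3,P4] Q2=[]
t=24-27: P5@Q0 runs 3, rem=2, I/O yield, promote→Q0. Q0=[P1,P5] Q1=[P2,P3,P4] Q2=[]
t=27-30: P1@Q0 runs 3, rem=3, I/O yield, promote→Q0. Q0=[P5,P1] Q1=[P2,P3,P4] Q2=[]
t=30-32: P5@Q0 runs 2, rem=0, completes. Q0=[P1] Q1=[P2,P3,P4] Q2=[]
t=32-35: P1@Q0 runs 3, rem=0, completes. Q0=[] Q1=[P2,P3,P4] Q2=[]
t=35-41: P2@Q1 runs 6, rem=0, completes. Q0=[] Q1=[P3,P4] Q2=[]
t=41-47: P3@Q1 runs 6, rem=3, quantum used, demote→Q2. Q0=[] Q1=[P4] Q2=[P3]
t=47-53: P4@Q1 runs 6, rem=1, quantum used, demote→Q2. Q0=[] Q1=[] Q2=[P3,P4]
t=53-56: P3@Q2 runs 3, rem=0, completes. Q0=[] Q1=[] Q2=[P4]
t=56-57: P4@Q2 runs 1, rem=0, completes. Q0=[] Q1=[] Q2=[]

Answer: 1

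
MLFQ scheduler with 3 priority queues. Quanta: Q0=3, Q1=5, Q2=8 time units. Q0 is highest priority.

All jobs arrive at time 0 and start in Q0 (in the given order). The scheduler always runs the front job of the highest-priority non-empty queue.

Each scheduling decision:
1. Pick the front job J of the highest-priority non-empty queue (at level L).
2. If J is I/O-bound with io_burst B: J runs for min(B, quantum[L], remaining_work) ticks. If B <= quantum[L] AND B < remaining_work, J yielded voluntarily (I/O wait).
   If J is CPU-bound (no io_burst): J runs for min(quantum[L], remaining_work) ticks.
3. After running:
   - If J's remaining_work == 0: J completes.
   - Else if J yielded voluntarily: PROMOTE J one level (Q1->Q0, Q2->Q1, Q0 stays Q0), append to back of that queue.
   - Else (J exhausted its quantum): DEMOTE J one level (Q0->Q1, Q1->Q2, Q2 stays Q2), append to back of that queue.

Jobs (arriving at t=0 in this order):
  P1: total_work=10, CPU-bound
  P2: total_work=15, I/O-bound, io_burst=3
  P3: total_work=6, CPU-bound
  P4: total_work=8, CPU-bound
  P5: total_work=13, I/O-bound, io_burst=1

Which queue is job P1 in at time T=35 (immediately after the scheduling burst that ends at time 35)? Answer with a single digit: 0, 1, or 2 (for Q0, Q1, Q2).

t=0-3: P1@Q0 runs 3, rem=7, quantum used, demote→Q1. Q0=[P2,P3,P4,P5] Q1=[P1] Q2=[]
t=3-6: P2@Q0 runs 3, rem=12, I/O yield, promote→Q0. Q0=[P3,P4,P5,P2] Q1=[P1] Q2=[]
t=6-9: P3@Q0 runs 3, rem=3, quantum used, demote→Q1. Q0=[P4,P5,P2] Q1=[P1,P3] Q2=[]
t=9-12: P4@Q0 runs 3, rem=5, quantum used, demote→Q1. Q0=[P5,P2] Q1=[P1,P3,P4] Q2=[]
t=12-13: P5@Q0 runs 1, rem=12, I/O yield, promote→Q0. Q0=[P2,P5] Q1=[P1,P3,P4] Q2=[]
t=13-16: P2@Q0 runs 3, rem=9, I/O yield, promote→Q0. Q0=[P5,P2] Q1=[P1,P3,P4] Q2=[]
t=16-17: P5@Q0 runs 1, rem=11, I/O yield, promote→Q0. Q0=[P2,P5] Q1=[P1,P3,P4] Q2=[]
t=17-20: P2@Q0 runs 3, rem=6, I/O yield, promote→Q0. Q0=[P5,P2] Q1=[P1,P3,P4] Q2=[]
t=20-21: P5@Q0 runs 1, rem=10, I/O yield, promote→Q0. Q0=[P2,P5] Q1=[P1,P3,P4] Q2=[]
t=21-24: P2@Q0 runs 3, rem=3, I/O yield, promote→Q0. Q0=[P5,P2] Q1=[P1,P3,P4] Q2=[]
t=24-25: P5@Q0 runs 1, rem=9, I/O yield, promote→Q0. Q0=[P2,P5] Q1=[P1,P3,P4] Q2=[]
t=25-28: P2@Q0 runs 3, rem=0, completes. Q0=[P5] Q1=[P1,P3,P4] Q2=[]
t=28-29: P5@Q0 runs 1, rem=8, I/O yield, promote→Q0. Q0=[P5] Q1=[P1,P3,P4] Q2=[]
t=29-30: P5@Q0 runs 1, rem=7, I/O yield, promote→Q0. Q0=[P5] Q1=[P1,P3,P4] Q2=[]
t=30-31: P5@Q0 runs 1, rem=6, I/O yield, promote→Q0. Q0=[P5] Q1=[P1,P3,P4] Q2=[]
t=31-32: P5@Q0 runs 1, rem=5, I/O yield, promote→Q0. Q0=[P5] Q1=[P1,P3,P4] Q2=[]
t=32-33: P5@Q0 runs 1, rem=4, I/O yield, promote→Q0. Q0=[P5] Q1=[P1,P3,P4] Q2=[]
t=33-34: P5@Q0 runs 1, rem=3, I/O yield, promote→Q0. Q0=[P5] Q1=[P1,P3,P4] Q2=[]
t=34-35: P5@Q0 runs 1, rem=2, I/O yield, promote→Q0. Q0=[P5] Q1=[P1,P3,P4] Q2=[]
t=35-36: P5@Q0 runs 1, rem=1, I/O yield, promote→Q0. Q0=[P5] Q1=[P1,P3,P4] Q2=[]
t=36-37: P5@Q0 runs 1, rem=0, completes. Q0=[] Q1=[P1,P3,P4] Q2=[]
t=37-42: P1@Q1 runs 5, rem=2, quantum used, demote→Q2. Q0=[] Q1=[P3,P4] Q2=[P1]
t=42-45: P3@Q1 runs 3, rem=0, completes. Q0=[] Q1=[P4] Q2=[P1]
t=45-50: P4@Q1 runs 5, rem=0, completes. Q0=[] Q1=[] Q2=[P1]
t=50-52: P1@Q2 runs 2, rem=0, completes. Q0=[] Q1=[] Q2=[]

Answer: 1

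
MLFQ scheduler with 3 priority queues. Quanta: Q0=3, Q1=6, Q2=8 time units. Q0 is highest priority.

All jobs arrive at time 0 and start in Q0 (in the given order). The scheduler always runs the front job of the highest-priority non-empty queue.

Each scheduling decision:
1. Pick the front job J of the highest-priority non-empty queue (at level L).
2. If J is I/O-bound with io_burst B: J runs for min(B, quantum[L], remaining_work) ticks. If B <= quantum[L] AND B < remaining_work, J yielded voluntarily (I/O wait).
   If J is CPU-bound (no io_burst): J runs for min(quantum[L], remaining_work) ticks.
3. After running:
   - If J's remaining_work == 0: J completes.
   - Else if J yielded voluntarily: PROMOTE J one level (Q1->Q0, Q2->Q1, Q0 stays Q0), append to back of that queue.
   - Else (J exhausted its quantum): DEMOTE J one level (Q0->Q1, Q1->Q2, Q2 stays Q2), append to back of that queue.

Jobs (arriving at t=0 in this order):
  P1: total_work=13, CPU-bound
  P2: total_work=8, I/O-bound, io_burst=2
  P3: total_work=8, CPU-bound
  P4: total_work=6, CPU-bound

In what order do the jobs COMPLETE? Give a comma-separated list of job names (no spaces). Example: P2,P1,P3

t=0-3: P1@Q0 runs 3, rem=10, quantum used, demote→Q1. Q0=[P2,P3,P4] Q1=[P1] Q2=[]
t=3-5: P2@Q0 runs 2, rem=6, I/O yield, promote→Q0. Q0=[P3,P4,P2] Q1=[P1] Q2=[]
t=5-8: P3@Q0 runs 3, rem=5, quantum used, demote→Q1. Q0=[P4,P2] Q1=[P1,P3] Q2=[]
t=8-11: P4@Q0 runs 3, rem=3, quantum used, demote→Q1. Q0=[P2] Q1=[P1,P3,P4] Q2=[]
t=11-13: P2@Q0 runs 2, rem=4, I/O yield, promote→Q0. Q0=[P2] Q1=[P1,P3,P4] Q2=[]
t=13-15: P2@Q0 runs 2, rem=2, I/O yield, promote→Q0. Q0=[P2] Q1=[P1,P3,P4] Q2=[]
t=15-17: P2@Q0 runs 2, rem=0, completes. Q0=[] Q1=[P1,P3,P4] Q2=[]
t=17-23: P1@Q1 runs 6, rem=4, quantum used, demote→Q2. Q0=[] Q1=[P3,P4] Q2=[P1]
t=23-28: P3@Q1 runs 5, rem=0, completes. Q0=[] Q1=[P4] Q2=[P1]
t=28-31: P4@Q1 runs 3, rem=0, completes. Q0=[] Q1=[] Q2=[P1]
t=31-35: P1@Q2 runs 4, rem=0, completes. Q0=[] Q1=[] Q2=[]

Answer: P2,P3,P4,P1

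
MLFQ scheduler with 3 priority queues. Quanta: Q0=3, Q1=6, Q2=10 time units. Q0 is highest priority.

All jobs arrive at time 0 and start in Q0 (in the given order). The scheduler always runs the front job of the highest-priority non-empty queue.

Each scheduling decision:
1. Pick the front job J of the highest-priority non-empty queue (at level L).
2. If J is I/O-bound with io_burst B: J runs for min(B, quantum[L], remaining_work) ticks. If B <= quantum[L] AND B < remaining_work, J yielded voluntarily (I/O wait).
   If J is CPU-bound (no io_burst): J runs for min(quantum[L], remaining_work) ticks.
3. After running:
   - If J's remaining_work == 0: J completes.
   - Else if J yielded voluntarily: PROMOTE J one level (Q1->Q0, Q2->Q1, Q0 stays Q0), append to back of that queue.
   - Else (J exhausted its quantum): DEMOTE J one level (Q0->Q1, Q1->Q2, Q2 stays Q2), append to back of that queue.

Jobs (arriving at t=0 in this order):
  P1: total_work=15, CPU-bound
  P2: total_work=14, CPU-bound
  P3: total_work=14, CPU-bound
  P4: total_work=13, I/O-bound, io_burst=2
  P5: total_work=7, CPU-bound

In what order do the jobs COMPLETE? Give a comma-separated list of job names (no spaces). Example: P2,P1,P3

t=0-3: P1@Q0 runs 3, rem=12, quantum used, demote→Q1. Q0=[P2,P3,P4,P5] Q1=[P1] Q2=[]
t=3-6: P2@Q0 runs 3, rem=11, quantum used, demote→Q1. Q0=[P3,P4,P5] Q1=[P1,P2] Q2=[]
t=6-9: P3@Q0 runs 3, rem=11, quantum used, demote→Q1. Q0=[P4,P5] Q1=[P1,P2,P3] Q2=[]
t=9-11: P4@Q0 runs 2, rem=11, I/O yield, promote→Q0. Q0=[P5,P4] Q1=[P1,P2,P3] Q2=[]
t=11-14: P5@Q0 runs 3, rem=4, quantum used, demote→Q1. Q0=[P4] Q1=[P1,P2,P3,P5] Q2=[]
t=14-16: P4@Q0 runs 2, rem=9, I/O yield, promote→Q0. Q0=[P4] Q1=[P1,P2,P3,P5] Q2=[]
t=16-18: P4@Q0 runs 2, rem=7, I/O yield, promote→Q0. Q0=[P4] Q1=[P1,P2,P3,P5] Q2=[]
t=18-20: P4@Q0 runs 2, rem=5, I/O yield, promote→Q0. Q0=[P4] Q1=[P1,P2,P3,P5] Q2=[]
t=20-22: P4@Q0 runs 2, rem=3, I/O yield, promote→Q0. Q0=[P4] Q1=[P1,P2,P3,P5] Q2=[]
t=22-24: P4@Q0 runs 2, rem=1, I/O yield, promote→Q0. Q0=[P4] Q1=[P1,P2,P3,P5] Q2=[]
t=24-25: P4@Q0 runs 1, rem=0, completes. Q0=[] Q1=[P1,P2,P3,P5] Q2=[]
t=25-31: P1@Q1 runs 6, rem=6, quantum used, demote→Q2. Q0=[] Q1=[P2,P3,P5] Q2=[P1]
t=31-37: P2@Q1 runs 6, rem=5, quantum used, demote→Q2. Q0=[] Q1=[P3,P5] Q2=[P1,P2]
t=37-43: P3@Q1 runs 6, rem=5, quantum used, demote→Q2. Q0=[] Q1=[P5] Q2=[P1,P2,P3]
t=43-47: P5@Q1 runs 4, rem=0, completes. Q0=[] Q1=[] Q2=[P1,P2,P3]
t=47-53: P1@Q2 runs 6, rem=0, completes. Q0=[] Q1=[] Q2=[P2,P3]
t=53-58: P2@Q2 runs 5, rem=0, completes. Q0=[] Q1=[] Q2=[P3]
t=58-63: P3@Q2 runs 5, rem=0, completes. Q0=[] Q1=[] Q2=[]

Answer: P4,P5,P1,P2,P3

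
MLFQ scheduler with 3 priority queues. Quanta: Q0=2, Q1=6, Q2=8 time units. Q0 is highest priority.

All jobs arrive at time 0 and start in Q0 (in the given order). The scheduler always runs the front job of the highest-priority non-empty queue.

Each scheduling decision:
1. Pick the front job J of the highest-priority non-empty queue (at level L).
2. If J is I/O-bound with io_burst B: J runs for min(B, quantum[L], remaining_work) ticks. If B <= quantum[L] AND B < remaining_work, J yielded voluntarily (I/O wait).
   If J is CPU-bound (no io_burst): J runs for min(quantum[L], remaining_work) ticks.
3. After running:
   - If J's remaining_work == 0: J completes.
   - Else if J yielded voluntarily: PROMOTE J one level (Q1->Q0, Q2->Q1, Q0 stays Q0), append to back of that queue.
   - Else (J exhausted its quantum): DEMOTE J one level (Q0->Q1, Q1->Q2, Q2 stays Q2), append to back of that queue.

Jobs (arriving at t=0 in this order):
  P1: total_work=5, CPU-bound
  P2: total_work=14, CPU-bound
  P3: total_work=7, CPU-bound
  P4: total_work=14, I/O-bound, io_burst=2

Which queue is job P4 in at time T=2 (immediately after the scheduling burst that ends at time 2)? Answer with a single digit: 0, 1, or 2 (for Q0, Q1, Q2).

t=0-2: P1@Q0 runs 2, rem=3, quantum used, demote→Q1. Q0=[P2,P3,P4] Q1=[P1] Q2=[]
t=2-4: P2@Q0 runs 2, rem=12, quantum used, demote→Q1. Q0=[P3,P4] Q1=[P1,P2] Q2=[]
t=4-6: P3@Q0 runs 2, rem=5, quantum used, demote→Q1. Q0=[P4] Q1=[P1,P2,P3] Q2=[]
t=6-8: P4@Q0 runs 2, rem=12, I/O yield, promote→Q0. Q0=[P4] Q1=[P1,P2,P3] Q2=[]
t=8-10: P4@Q0 runs 2, rem=10, I/O yield, promote→Q0. Q0=[P4] Q1=[P1,P2,P3] Q2=[]
t=10-12: P4@Q0 runs 2, rem=8, I/O yield, promote→Q0. Q0=[P4] Q1=[P1,P2,P3] Q2=[]
t=12-14: P4@Q0 runs 2, rem=6, I/O yield, promote→Q0. Q0=[P4] Q1=[P1,P2,P3] Q2=[]
t=14-16: P4@Q0 runs 2, rem=4, I/O yield, promote→Q0. Q0=[P4] Q1=[P1,P2,P3] Q2=[]
t=16-18: P4@Q0 runs 2, rem=2, I/O yield, promote→Q0. Q0=[P4] Q1=[P1,P2,P3] Q2=[]
t=18-20: P4@Q0 runs 2, rem=0, completes. Q0=[] Q1=[P1,P2,P3] Q2=[]
t=20-23: P1@Q1 runs 3, rem=0, completes. Q0=[] Q1=[P2,P3] Q2=[]
t=23-29: P2@Q1 runs 6, rem=6, quantum used, demote→Q2. Q0=[] Q1=[P3] Q2=[P2]
t=29-34: P3@Q1 runs 5, rem=0, completes. Q0=[] Q1=[] Q2=[P2]
t=34-40: P2@Q2 runs 6, rem=0, completes. Q0=[] Q1=[] Q2=[]

Answer: 0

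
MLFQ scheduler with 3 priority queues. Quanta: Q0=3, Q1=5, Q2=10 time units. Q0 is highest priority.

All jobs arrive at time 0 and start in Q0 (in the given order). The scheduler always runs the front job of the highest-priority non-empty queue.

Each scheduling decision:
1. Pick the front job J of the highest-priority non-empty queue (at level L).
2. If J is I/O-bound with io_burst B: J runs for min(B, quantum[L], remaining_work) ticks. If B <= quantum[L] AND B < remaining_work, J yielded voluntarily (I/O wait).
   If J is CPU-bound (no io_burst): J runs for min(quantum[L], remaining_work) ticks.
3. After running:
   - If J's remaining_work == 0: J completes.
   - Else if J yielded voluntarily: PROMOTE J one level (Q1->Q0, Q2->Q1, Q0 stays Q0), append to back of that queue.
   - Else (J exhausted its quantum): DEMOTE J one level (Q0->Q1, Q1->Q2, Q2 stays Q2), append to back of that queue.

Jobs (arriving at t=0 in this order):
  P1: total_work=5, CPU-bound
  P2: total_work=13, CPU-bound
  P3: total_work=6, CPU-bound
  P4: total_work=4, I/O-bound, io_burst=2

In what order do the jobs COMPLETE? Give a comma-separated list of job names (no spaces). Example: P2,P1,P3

Answer: P4,P1,P3,P2

Derivation:
t=0-3: P1@Q0 runs 3, rem=2, quantum used, demote→Q1. Q0=[P2,P3,P4] Q1=[P1] Q2=[]
t=3-6: P2@Q0 runs 3, rem=10, quantum used, demote→Q1. Q0=[P3,P4] Q1=[P1,P2] Q2=[]
t=6-9: P3@Q0 runs 3, rem=3, quantum used, demote→Q1. Q0=[P4] Q1=[P1,P2,P3] Q2=[]
t=9-11: P4@Q0 runs 2, rem=2, I/O yield, promote→Q0. Q0=[P4] Q1=[P1,P2,P3] Q2=[]
t=11-13: P4@Q0 runs 2, rem=0, completes. Q0=[] Q1=[P1,P2,P3] Q2=[]
t=13-15: P1@Q1 runs 2, rem=0, completes. Q0=[] Q1=[P2,P3] Q2=[]
t=15-20: P2@Q1 runs 5, rem=5, quantum used, demote→Q2. Q0=[] Q1=[P3] Q2=[P2]
t=20-23: P3@Q1 runs 3, rem=0, completes. Q0=[] Q1=[] Q2=[P2]
t=23-28: P2@Q2 runs 5, rem=0, completes. Q0=[] Q1=[] Q2=[]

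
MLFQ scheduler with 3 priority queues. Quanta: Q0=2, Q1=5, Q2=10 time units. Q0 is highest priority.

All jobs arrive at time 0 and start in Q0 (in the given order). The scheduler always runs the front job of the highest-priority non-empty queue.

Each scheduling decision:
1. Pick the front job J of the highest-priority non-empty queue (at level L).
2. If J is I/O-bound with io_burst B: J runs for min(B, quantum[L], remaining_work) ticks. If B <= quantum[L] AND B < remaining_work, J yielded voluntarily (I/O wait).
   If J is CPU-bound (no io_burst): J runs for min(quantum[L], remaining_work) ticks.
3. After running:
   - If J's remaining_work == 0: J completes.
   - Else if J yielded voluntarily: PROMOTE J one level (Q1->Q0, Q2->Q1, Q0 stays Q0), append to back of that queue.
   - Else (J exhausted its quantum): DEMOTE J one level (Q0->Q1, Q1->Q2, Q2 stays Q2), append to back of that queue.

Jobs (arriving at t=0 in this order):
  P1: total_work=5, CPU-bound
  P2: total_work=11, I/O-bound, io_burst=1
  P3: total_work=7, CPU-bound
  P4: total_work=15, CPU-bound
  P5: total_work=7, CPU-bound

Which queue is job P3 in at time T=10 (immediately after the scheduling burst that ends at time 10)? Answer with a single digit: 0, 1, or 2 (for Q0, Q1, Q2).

Answer: 1

Derivation:
t=0-2: P1@Q0 runs 2, rem=3, quantum used, demote→Q1. Q0=[P2,P3,P4,P5] Q1=[P1] Q2=[]
t=2-3: P2@Q0 runs 1, rem=10, I/O yield, promote→Q0. Q0=[P3,P4,P5,P2] Q1=[P1] Q2=[]
t=3-5: P3@Q0 runs 2, rem=5, quantum used, demote→Q1. Q0=[P4,P5,P2] Q1=[P1,P3] Q2=[]
t=5-7: P4@Q0 runs 2, rem=13, quantum used, demote→Q1. Q0=[P5,P2] Q1=[P1,P3,P4] Q2=[]
t=7-9: P5@Q0 runs 2, rem=5, quantum used, demote→Q1. Q0=[P2] Q1=[P1,P3,P4,P5] Q2=[]
t=9-10: P2@Q0 runs 1, rem=9, I/O yield, promote→Q0. Q0=[P2] Q1=[P1,P3,P4,P5] Q2=[]
t=10-11: P2@Q0 runs 1, rem=8, I/O yield, promote→Q0. Q0=[P2] Q1=[P1,P3,P4,P5] Q2=[]
t=11-12: P2@Q0 runs 1, rem=7, I/O yield, promote→Q0. Q0=[P2] Q1=[P1,P3,P4,P5] Q2=[]
t=12-13: P2@Q0 runs 1, rem=6, I/O yield, promote→Q0. Q0=[P2] Q1=[P1,P3,P4,P5] Q2=[]
t=13-14: P2@Q0 runs 1, rem=5, I/O yield, promote→Q0. Q0=[P2] Q1=[P1,P3,P4,P5] Q2=[]
t=14-15: P2@Q0 runs 1, rem=4, I/O yield, promote→Q0. Q0=[P2] Q1=[P1,P3,P4,P5] Q2=[]
t=15-16: P2@Q0 runs 1, rem=3, I/O yield, promote→Q0. Q0=[P2] Q1=[P1,P3,P4,P5] Q2=[]
t=16-17: P2@Q0 runs 1, rem=2, I/O yield, promote→Q0. Q0=[P2] Q1=[P1,P3,P4,P5] Q2=[]
t=17-18: P2@Q0 runs 1, rem=1, I/O yield, promote→Q0. Q0=[P2] Q1=[P1,P3,P4,P5] Q2=[]
t=18-19: P2@Q0 runs 1, rem=0, completes. Q0=[] Q1=[P1,P3,P4,P5] Q2=[]
t=19-22: P1@Q1 runs 3, rem=0, completes. Q0=[] Q1=[P3,P4,P5] Q2=[]
t=22-27: P3@Q1 runs 5, rem=0, completes. Q0=[] Q1=[P4,P5] Q2=[]
t=27-32: P4@Q1 runs 5, rem=8, quantum used, demote→Q2. Q0=[] Q1=[P5] Q2=[P4]
t=32-37: P5@Q1 runs 5, rem=0, completes. Q0=[] Q1=[] Q2=[P4]
t=37-45: P4@Q2 runs 8, rem=0, completes. Q0=[] Q1=[] Q2=[]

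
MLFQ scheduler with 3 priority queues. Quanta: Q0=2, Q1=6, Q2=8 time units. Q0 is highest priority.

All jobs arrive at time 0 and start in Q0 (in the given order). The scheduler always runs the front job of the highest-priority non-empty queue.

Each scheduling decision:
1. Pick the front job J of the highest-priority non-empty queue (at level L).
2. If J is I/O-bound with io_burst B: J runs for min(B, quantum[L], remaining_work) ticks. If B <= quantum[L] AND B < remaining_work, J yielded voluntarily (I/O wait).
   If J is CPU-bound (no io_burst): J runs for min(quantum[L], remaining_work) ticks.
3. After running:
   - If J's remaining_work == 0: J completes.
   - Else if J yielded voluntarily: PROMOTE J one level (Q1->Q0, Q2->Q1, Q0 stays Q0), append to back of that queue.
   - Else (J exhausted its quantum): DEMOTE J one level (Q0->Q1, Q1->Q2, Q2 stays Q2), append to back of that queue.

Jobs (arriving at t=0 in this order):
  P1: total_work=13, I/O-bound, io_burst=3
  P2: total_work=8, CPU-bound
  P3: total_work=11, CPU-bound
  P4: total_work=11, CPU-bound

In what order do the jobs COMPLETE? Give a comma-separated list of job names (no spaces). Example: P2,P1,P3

Answer: P2,P1,P3,P4

Derivation:
t=0-2: P1@Q0 runs 2, rem=11, quantum used, demote→Q1. Q0=[P2,P3,P4] Q1=[P1] Q2=[]
t=2-4: P2@Q0 runs 2, rem=6, quantum used, demote→Q1. Q0=[P3,P4] Q1=[P1,P2] Q2=[]
t=4-6: P3@Q0 runs 2, rem=9, quantum used, demote→Q1. Q0=[P4] Q1=[P1,P2,P3] Q2=[]
t=6-8: P4@Q0 runs 2, rem=9, quantum used, demote→Q1. Q0=[] Q1=[P1,P2,P3,P4] Q2=[]
t=8-11: P1@Q1 runs 3, rem=8, I/O yield, promote→Q0. Q0=[P1] Q1=[P2,P3,P4] Q2=[]
t=11-13: P1@Q0 runs 2, rem=6, quantum used, demote→Q1. Q0=[] Q1=[P2,P3,P4,P1] Q2=[]
t=13-19: P2@Q1 runs 6, rem=0, completes. Q0=[] Q1=[P3,P4,P1] Q2=[]
t=19-25: P3@Q1 runs 6, rem=3, quantum used, demote→Q2. Q0=[] Q1=[P4,P1] Q2=[P3]
t=25-31: P4@Q1 runs 6, rem=3, quantum used, demote→Q2. Q0=[] Q1=[P1] Q2=[P3,P4]
t=31-34: P1@Q1 runs 3, rem=3, I/O yield, promote→Q0. Q0=[P1] Q1=[] Q2=[P3,P4]
t=34-36: P1@Q0 runs 2, rem=1, quantum used, demote→Q1. Q0=[] Q1=[P1] Q2=[P3,P4]
t=36-37: P1@Q1 runs 1, rem=0, completes. Q0=[] Q1=[] Q2=[P3,P4]
t=37-40: P3@Q2 runs 3, rem=0, completes. Q0=[] Q1=[] Q2=[P4]
t=40-43: P4@Q2 runs 3, rem=0, completes. Q0=[] Q1=[] Q2=[]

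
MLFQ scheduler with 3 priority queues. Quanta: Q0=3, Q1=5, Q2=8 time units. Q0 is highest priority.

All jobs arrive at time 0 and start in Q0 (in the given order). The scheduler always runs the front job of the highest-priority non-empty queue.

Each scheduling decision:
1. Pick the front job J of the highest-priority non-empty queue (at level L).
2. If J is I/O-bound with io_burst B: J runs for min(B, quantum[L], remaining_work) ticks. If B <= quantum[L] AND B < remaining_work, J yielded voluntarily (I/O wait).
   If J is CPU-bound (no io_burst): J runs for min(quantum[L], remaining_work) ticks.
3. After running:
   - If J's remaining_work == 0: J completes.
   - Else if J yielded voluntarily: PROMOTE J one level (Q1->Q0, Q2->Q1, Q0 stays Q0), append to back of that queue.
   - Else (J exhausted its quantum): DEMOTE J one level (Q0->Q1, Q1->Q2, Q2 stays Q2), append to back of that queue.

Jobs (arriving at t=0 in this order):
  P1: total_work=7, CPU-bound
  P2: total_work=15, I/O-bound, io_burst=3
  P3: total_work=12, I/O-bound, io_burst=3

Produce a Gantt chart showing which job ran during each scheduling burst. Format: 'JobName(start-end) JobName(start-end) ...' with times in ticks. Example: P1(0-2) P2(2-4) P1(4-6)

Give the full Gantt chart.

Answer: P1(0-3) P2(3-6) P3(6-9) P2(9-12) P3(12-15) P2(15-18) P3(18-21) P2(21-24) P3(24-27) P2(27-30) P1(30-34)

Derivation:
t=0-3: P1@Q0 runs 3, rem=4, quantum used, demote→Q1. Q0=[P2,P3] Q1=[P1] Q2=[]
t=3-6: P2@Q0 runs 3, rem=12, I/O yield, promote→Q0. Q0=[P3,P2] Q1=[P1] Q2=[]
t=6-9: P3@Q0 runs 3, rem=9, I/O yield, promote→Q0. Q0=[P2,P3] Q1=[P1] Q2=[]
t=9-12: P2@Q0 runs 3, rem=9, I/O yield, promote→Q0. Q0=[P3,P2] Q1=[P1] Q2=[]
t=12-15: P3@Q0 runs 3, rem=6, I/O yield, promote→Q0. Q0=[P2,P3] Q1=[P1] Q2=[]
t=15-18: P2@Q0 runs 3, rem=6, I/O yield, promote→Q0. Q0=[P3,P2] Q1=[P1] Q2=[]
t=18-21: P3@Q0 runs 3, rem=3, I/O yield, promote→Q0. Q0=[P2,P3] Q1=[P1] Q2=[]
t=21-24: P2@Q0 runs 3, rem=3, I/O yield, promote→Q0. Q0=[P3,P2] Q1=[P1] Q2=[]
t=24-27: P3@Q0 runs 3, rem=0, completes. Q0=[P2] Q1=[P1] Q2=[]
t=27-30: P2@Q0 runs 3, rem=0, completes. Q0=[] Q1=[P1] Q2=[]
t=30-34: P1@Q1 runs 4, rem=0, completes. Q0=[] Q1=[] Q2=[]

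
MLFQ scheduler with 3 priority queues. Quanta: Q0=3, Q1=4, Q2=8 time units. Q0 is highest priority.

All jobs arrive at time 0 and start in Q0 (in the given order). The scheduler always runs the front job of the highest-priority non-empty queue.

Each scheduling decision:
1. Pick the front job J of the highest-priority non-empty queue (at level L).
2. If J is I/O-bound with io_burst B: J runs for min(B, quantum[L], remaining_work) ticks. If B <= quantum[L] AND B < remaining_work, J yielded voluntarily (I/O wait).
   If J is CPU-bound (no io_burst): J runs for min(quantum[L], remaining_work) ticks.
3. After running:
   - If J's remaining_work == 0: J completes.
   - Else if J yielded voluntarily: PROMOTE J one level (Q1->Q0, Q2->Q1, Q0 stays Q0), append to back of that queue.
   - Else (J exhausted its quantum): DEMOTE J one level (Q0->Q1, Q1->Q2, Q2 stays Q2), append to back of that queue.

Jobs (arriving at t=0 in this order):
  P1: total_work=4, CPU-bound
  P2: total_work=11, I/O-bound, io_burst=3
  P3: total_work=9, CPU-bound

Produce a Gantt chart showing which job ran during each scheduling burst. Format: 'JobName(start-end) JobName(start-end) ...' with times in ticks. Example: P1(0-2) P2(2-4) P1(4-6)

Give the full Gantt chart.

t=0-3: P1@Q0 runs 3, rem=1, quantum used, demote→Q1. Q0=[P2,P3] Q1=[P1] Q2=[]
t=3-6: P2@Q0 runs 3, rem=8, I/O yield, promote→Q0. Q0=[P3,P2] Q1=[P1] Q2=[]
t=6-9: P3@Q0 runs 3, rem=6, quantum used, demote→Q1. Q0=[P2] Q1=[P1,P3] Q2=[]
t=9-12: P2@Q0 runs 3, rem=5, I/O yield, promote→Q0. Q0=[P2] Q1=[P1,P3] Q2=[]
t=12-15: P2@Q0 runs 3, rem=2, I/O yield, promote→Q0. Q0=[P2] Q1=[P1,P3] Q2=[]
t=15-17: P2@Q0 runs 2, rem=0, completes. Q0=[] Q1=[P1,P3] Q2=[]
t=17-18: P1@Q1 runs 1, rem=0, completes. Q0=[] Q1=[P3] Q2=[]
t=18-22: P3@Q1 runs 4, rem=2, quantum used, demote→Q2. Q0=[] Q1=[] Q2=[P3]
t=22-24: P3@Q2 runs 2, rem=0, completes. Q0=[] Q1=[] Q2=[]

Answer: P1(0-3) P2(3-6) P3(6-9) P2(9-12) P2(12-15) P2(15-17) P1(17-18) P3(18-22) P3(22-24)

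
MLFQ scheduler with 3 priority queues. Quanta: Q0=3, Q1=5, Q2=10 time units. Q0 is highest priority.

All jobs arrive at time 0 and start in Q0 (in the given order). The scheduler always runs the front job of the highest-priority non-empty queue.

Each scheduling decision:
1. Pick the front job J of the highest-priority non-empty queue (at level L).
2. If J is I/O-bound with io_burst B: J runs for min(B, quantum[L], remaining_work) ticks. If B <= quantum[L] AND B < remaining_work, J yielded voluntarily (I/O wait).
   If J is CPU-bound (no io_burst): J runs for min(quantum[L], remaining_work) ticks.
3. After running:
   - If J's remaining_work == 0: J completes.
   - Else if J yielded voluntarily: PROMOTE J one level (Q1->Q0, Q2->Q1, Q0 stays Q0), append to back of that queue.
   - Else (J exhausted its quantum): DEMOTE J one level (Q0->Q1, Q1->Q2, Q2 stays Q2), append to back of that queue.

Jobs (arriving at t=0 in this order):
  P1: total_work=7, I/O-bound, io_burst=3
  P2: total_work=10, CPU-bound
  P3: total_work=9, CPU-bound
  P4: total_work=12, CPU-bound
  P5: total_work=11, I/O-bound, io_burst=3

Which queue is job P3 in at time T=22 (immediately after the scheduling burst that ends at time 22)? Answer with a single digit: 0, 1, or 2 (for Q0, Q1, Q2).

t=0-3: P1@Q0 runs 3, rem=4, I/O yield, promote→Q0. Q0=[P2,P3,P4,P5,P1] Q1=[] Q2=[]
t=3-6: P2@Q0 runs 3, rem=7, quantum used, demote→Q1. Q0=[P3,P4,P5,P1] Q1=[P2] Q2=[]
t=6-9: P3@Q0 runs 3, rem=6, quantum used, demote→Q1. Q0=[P4,P5,P1] Q1=[P2,P3] Q2=[]
t=9-12: P4@Q0 runs 3, rem=9, quantum used, demote→Q1. Q0=[P5,P1] Q1=[P2,P3,P4] Q2=[]
t=12-15: P5@Q0 runs 3, rem=8, I/O yield, promote→Q0. Q0=[P1,P5] Q1=[P2,P3,P4] Q2=[]
t=15-18: P1@Q0 runs 3, rem=1, I/O yield, promote→Q0. Q0=[P5,P1] Q1=[P2,P3,P4] Q2=[]
t=18-21: P5@Q0 runs 3, rem=5, I/O yield, promote→Q0. Q0=[P1,P5] Q1=[P2,P3,P4] Q2=[]
t=21-22: P1@Q0 runs 1, rem=0, completes. Q0=[P5] Q1=[P2,P3,P4] Q2=[]
t=22-25: P5@Q0 runs 3, rem=2, I/O yield, promote→Q0. Q0=[P5] Q1=[P2,P3,P4] Q2=[]
t=25-27: P5@Q0 runs 2, rem=0, completes. Q0=[] Q1=[P2,P3,P4] Q2=[]
t=27-32: P2@Q1 runs 5, rem=2, quantum used, demote→Q2. Q0=[] Q1=[P3,P4] Q2=[P2]
t=32-37: P3@Q1 runs 5, rem=1, quantum used, demote→Q2. Q0=[] Q1=[P4] Q2=[P2,P3]
t=37-42: P4@Q1 runs 5, rem=4, quantum used, demote→Q2. Q0=[] Q1=[] Q2=[P2,P3,P4]
t=42-44: P2@Q2 runs 2, rem=0, completes. Q0=[] Q1=[] Q2=[P3,P4]
t=44-45: P3@Q2 runs 1, rem=0, completes. Q0=[] Q1=[] Q2=[P4]
t=45-49: P4@Q2 runs 4, rem=0, completes. Q0=[] Q1=[] Q2=[]

Answer: 1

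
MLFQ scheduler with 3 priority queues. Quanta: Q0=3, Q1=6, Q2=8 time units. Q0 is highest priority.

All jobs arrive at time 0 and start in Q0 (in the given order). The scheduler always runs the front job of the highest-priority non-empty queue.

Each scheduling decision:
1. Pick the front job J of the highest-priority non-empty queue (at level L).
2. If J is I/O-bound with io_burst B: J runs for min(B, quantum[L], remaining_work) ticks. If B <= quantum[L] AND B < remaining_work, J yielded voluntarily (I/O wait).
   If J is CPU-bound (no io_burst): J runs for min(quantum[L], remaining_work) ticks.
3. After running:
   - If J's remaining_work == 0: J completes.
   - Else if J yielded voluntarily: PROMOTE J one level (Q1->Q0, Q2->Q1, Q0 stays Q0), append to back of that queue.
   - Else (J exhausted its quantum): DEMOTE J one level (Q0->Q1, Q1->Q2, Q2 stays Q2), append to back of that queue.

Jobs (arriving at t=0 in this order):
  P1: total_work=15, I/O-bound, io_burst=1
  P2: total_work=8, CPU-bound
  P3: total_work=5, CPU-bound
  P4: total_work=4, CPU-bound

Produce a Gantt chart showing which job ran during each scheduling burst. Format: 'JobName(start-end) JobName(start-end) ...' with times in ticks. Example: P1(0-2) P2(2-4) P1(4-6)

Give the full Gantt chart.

Answer: P1(0-1) P2(1-4) P3(4-7) P4(7-10) P1(10-11) P1(11-12) P1(12-13) P1(13-14) P1(14-15) P1(15-16) P1(16-17) P1(17-18) P1(18-19) P1(19-20) P1(20-21) P1(21-22) P1(22-23) P1(23-24) P2(24-29) P3(29-31) P4(31-32)

Derivation:
t=0-1: P1@Q0 runs 1, rem=14, I/O yield, promote→Q0. Q0=[P2,P3,P4,P1] Q1=[] Q2=[]
t=1-4: P2@Q0 runs 3, rem=5, quantum used, demote→Q1. Q0=[P3,P4,P1] Q1=[P2] Q2=[]
t=4-7: P3@Q0 runs 3, rem=2, quantum used, demote→Q1. Q0=[P4,P1] Q1=[P2,P3] Q2=[]
t=7-10: P4@Q0 runs 3, rem=1, quantum used, demote→Q1. Q0=[P1] Q1=[P2,P3,P4] Q2=[]
t=10-11: P1@Q0 runs 1, rem=13, I/O yield, promote→Q0. Q0=[P1] Q1=[P2,P3,P4] Q2=[]
t=11-12: P1@Q0 runs 1, rem=12, I/O yield, promote→Q0. Q0=[P1] Q1=[P2,P3,P4] Q2=[]
t=12-13: P1@Q0 runs 1, rem=11, I/O yield, promote→Q0. Q0=[P1] Q1=[P2,P3,P4] Q2=[]
t=13-14: P1@Q0 runs 1, rem=10, I/O yield, promote→Q0. Q0=[P1] Q1=[P2,P3,P4] Q2=[]
t=14-15: P1@Q0 runs 1, rem=9, I/O yield, promote→Q0. Q0=[P1] Q1=[P2,P3,P4] Q2=[]
t=15-16: P1@Q0 runs 1, rem=8, I/O yield, promote→Q0. Q0=[P1] Q1=[P2,P3,P4] Q2=[]
t=16-17: P1@Q0 runs 1, rem=7, I/O yield, promote→Q0. Q0=[P1] Q1=[P2,P3,P4] Q2=[]
t=17-18: P1@Q0 runs 1, rem=6, I/O yield, promote→Q0. Q0=[P1] Q1=[P2,P3,P4] Q2=[]
t=18-19: P1@Q0 runs 1, rem=5, I/O yield, promote→Q0. Q0=[P1] Q1=[P2,P3,P4] Q2=[]
t=19-20: P1@Q0 runs 1, rem=4, I/O yield, promote→Q0. Q0=[P1] Q1=[P2,P3,P4] Q2=[]
t=20-21: P1@Q0 runs 1, rem=3, I/O yield, promote→Q0. Q0=[P1] Q1=[P2,P3,P4] Q2=[]
t=21-22: P1@Q0 runs 1, rem=2, I/O yield, promote→Q0. Q0=[P1] Q1=[P2,P3,P4] Q2=[]
t=22-23: P1@Q0 runs 1, rem=1, I/O yield, promote→Q0. Q0=[P1] Q1=[P2,P3,P4] Q2=[]
t=23-24: P1@Q0 runs 1, rem=0, completes. Q0=[] Q1=[P2,P3,P4] Q2=[]
t=24-29: P2@Q1 runs 5, rem=0, completes. Q0=[] Q1=[P3,P4] Q2=[]
t=29-31: P3@Q1 runs 2, rem=0, completes. Q0=[] Q1=[P4] Q2=[]
t=31-32: P4@Q1 runs 1, rem=0, completes. Q0=[] Q1=[] Q2=[]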